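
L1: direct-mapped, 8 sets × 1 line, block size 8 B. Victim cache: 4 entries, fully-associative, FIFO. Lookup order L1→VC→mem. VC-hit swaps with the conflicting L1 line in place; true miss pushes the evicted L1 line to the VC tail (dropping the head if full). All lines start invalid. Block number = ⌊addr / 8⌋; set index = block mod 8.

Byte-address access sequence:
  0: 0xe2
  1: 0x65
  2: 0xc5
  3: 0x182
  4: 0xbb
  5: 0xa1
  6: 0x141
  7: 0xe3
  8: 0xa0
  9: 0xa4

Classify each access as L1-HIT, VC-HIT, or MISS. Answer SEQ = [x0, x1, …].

SEQ = [MISS, MISS, MISS, MISS, MISS, MISS, MISS, VC-HIT, VC-HIT, L1-HIT]

#0 0xe2→b28/s4 MISS; vc=[]
#1 0x65→b12/s4 MISS; vc=[28]
#2 0xc5→b24/s0 MISS; vc=[28]
#3 0x182→b48/s0 MISS; vc=[28,24]
#4 0xbb→b23/s7 MISS; vc=[28,24]
#5 0xa1→b20/s4 MISS; vc=[28,24,12]
#6 0x141→b40/s0 MISS; vc=[28,24,12,48]
#7 0xe3→b28/s4 VC-HIT; vc=[20,24,12,48]
#8 0xa0→b20/s4 VC-HIT; vc=[28,24,12,48]
#9 0xa4→b20/s4 L1-HIT; vc=[28,24,12,48]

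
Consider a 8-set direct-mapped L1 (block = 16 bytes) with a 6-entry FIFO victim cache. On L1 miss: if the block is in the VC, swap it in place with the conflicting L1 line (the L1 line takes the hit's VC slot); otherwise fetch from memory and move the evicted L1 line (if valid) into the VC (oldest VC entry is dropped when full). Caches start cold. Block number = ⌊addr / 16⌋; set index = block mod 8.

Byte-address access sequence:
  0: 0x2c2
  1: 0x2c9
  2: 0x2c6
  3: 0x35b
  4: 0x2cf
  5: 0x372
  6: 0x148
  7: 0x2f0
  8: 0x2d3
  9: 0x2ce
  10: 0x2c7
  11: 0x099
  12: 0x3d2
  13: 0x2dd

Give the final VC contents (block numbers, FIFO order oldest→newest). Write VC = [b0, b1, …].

#0 0x2c2→b44/s4 MISS; vc=[]
#1 0x2c9→b44/s4 L1-HIT; vc=[]
#2 0x2c6→b44/s4 L1-HIT; vc=[]
#3 0x35b→b53/s5 MISS; vc=[]
#4 0x2cf→b44/s4 L1-HIT; vc=[]
#5 0x372→b55/s7 MISS; vc=[]
#6 0x148→b20/s4 MISS; vc=[44]
#7 0x2f0→b47/s7 MISS; vc=[44,55]
#8 0x2d3→b45/s5 MISS; vc=[44,55,53]
#9 0x2ce→b44/s4 VC-HIT; vc=[20,55,53]
#10 0x2c7→b44/s4 L1-HIT; vc=[20,55,53]
#11 0x99→b9/s1 MISS; vc=[20,55,53]
#12 0x3d2→b61/s5 MISS; vc=[20,55,53,45]
#13 0x2dd→b45/s5 VC-HIT; vc=[20,55,53,61]

VC = [20, 55, 53, 61]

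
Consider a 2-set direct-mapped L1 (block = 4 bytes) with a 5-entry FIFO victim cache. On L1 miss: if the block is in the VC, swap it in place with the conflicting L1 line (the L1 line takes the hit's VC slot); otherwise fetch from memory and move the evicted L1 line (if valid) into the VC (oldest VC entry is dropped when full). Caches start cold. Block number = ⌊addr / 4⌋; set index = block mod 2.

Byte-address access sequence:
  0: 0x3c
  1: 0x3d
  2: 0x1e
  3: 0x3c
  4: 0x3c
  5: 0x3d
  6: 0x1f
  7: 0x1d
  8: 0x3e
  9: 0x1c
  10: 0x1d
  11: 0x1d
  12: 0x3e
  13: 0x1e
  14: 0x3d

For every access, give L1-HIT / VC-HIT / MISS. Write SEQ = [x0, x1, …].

  [0] addr=0x3c blk=15 s=1: MISS | VC []
  [1] addr=0x3d blk=15 s=1: L1-HIT | VC []
  [2] addr=0x1e blk=7 s=1: MISS | VC [15]
  [3] addr=0x3c blk=15 s=1: VC-HIT | VC [7]
  [4] addr=0x3c blk=15 s=1: L1-HIT | VC [7]
  [5] addr=0x3d blk=15 s=1: L1-HIT | VC [7]
  [6] addr=0x1f blk=7 s=1: VC-HIT | VC [15]
  [7] addr=0x1d blk=7 s=1: L1-HIT | VC [15]
  [8] addr=0x3e blk=15 s=1: VC-HIT | VC [7]
  [9] addr=0x1c blk=7 s=1: VC-HIT | VC [15]
  [10] addr=0x1d blk=7 s=1: L1-HIT | VC [15]
  [11] addr=0x1d blk=7 s=1: L1-HIT | VC [15]
  [12] addr=0x3e blk=15 s=1: VC-HIT | VC [7]
  [13] addr=0x1e blk=7 s=1: VC-HIT | VC [15]
  [14] addr=0x3d blk=15 s=1: VC-HIT | VC [7]

SEQ = [MISS, L1-HIT, MISS, VC-HIT, L1-HIT, L1-HIT, VC-HIT, L1-HIT, VC-HIT, VC-HIT, L1-HIT, L1-HIT, VC-HIT, VC-HIT, VC-HIT]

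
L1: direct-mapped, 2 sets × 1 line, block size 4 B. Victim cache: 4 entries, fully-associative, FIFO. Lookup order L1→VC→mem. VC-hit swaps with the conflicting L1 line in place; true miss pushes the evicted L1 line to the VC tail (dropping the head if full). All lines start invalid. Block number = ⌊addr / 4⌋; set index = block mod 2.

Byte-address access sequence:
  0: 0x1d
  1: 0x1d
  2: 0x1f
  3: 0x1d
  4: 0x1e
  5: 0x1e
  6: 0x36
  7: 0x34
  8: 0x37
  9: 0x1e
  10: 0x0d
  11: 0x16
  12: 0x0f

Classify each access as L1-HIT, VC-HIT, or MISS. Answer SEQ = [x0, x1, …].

  [0] addr=0x1d blk=7 s=1: MISS | VC []
  [1] addr=0x1d blk=7 s=1: L1-HIT | VC []
  [2] addr=0x1f blk=7 s=1: L1-HIT | VC []
  [3] addr=0x1d blk=7 s=1: L1-HIT | VC []
  [4] addr=0x1e blk=7 s=1: L1-HIT | VC []
  [5] addr=0x1e blk=7 s=1: L1-HIT | VC []
  [6] addr=0x36 blk=13 s=1: MISS | VC [7]
  [7] addr=0x34 blk=13 s=1: L1-HIT | VC [7]
  [8] addr=0x37 blk=13 s=1: L1-HIT | VC [7]
  [9] addr=0x1e blk=7 s=1: VC-HIT | VC [13]
  [10] addr=0xd blk=3 s=1: MISS | VC [13, 7]
  [11] addr=0x16 blk=5 s=1: MISS | VC [13, 7, 3]
  [12] addr=0xf blk=3 s=1: VC-HIT | VC [13, 7, 5]

SEQ = [MISS, L1-HIT, L1-HIT, L1-HIT, L1-HIT, L1-HIT, MISS, L1-HIT, L1-HIT, VC-HIT, MISS, MISS, VC-HIT]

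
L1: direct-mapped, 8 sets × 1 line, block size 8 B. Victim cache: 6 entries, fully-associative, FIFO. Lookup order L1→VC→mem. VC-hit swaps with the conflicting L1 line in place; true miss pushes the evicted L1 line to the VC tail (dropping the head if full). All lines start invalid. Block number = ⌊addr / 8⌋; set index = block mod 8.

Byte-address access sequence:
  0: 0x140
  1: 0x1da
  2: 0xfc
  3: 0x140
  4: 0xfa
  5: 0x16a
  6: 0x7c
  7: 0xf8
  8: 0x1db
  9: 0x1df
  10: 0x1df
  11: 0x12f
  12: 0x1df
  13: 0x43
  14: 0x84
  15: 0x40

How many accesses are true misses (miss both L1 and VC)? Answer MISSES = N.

#0 0x140→b40/s0 MISS; vc=[]
#1 0x1da→b59/s3 MISS; vc=[]
#2 0xfc→b31/s7 MISS; vc=[]
#3 0x140→b40/s0 L1-HIT; vc=[]
#4 0xfa→b31/s7 L1-HIT; vc=[]
#5 0x16a→b45/s5 MISS; vc=[]
#6 0x7c→b15/s7 MISS; vc=[31]
#7 0xf8→b31/s7 VC-HIT; vc=[15]
#8 0x1db→b59/s3 L1-HIT; vc=[15]
#9 0x1df→b59/s3 L1-HIT; vc=[15]
#10 0x1df→b59/s3 L1-HIT; vc=[15]
#11 0x12f→b37/s5 MISS; vc=[15,45]
#12 0x1df→b59/s3 L1-HIT; vc=[15,45]
#13 0x43→b8/s0 MISS; vc=[15,45,40]
#14 0x84→b16/s0 MISS; vc=[15,45,40,8]
#15 0x40→b8/s0 VC-HIT; vc=[15,45,40,16]

MISSES = 8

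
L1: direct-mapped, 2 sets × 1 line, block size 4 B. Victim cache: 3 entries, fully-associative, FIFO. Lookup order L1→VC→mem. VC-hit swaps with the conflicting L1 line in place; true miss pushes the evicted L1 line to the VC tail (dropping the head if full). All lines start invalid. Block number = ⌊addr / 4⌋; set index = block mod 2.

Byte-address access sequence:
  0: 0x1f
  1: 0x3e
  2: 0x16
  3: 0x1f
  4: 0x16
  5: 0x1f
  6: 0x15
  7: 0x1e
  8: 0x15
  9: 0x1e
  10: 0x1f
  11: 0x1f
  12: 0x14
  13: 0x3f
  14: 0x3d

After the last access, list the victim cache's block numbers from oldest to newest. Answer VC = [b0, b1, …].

#0 0x1f→b7/s1 MISS; vc=[]
#1 0x3e→b15/s1 MISS; vc=[7]
#2 0x16→b5/s1 MISS; vc=[7,15]
#3 0x1f→b7/s1 VC-HIT; vc=[5,15]
#4 0x16→b5/s1 VC-HIT; vc=[7,15]
#5 0x1f→b7/s1 VC-HIT; vc=[5,15]
#6 0x15→b5/s1 VC-HIT; vc=[7,15]
#7 0x1e→b7/s1 VC-HIT; vc=[5,15]
#8 0x15→b5/s1 VC-HIT; vc=[7,15]
#9 0x1e→b7/s1 VC-HIT; vc=[5,15]
#10 0x1f→b7/s1 L1-HIT; vc=[5,15]
#11 0x1f→b7/s1 L1-HIT; vc=[5,15]
#12 0x14→b5/s1 VC-HIT; vc=[7,15]
#13 0x3f→b15/s1 VC-HIT; vc=[7,5]
#14 0x3d→b15/s1 L1-HIT; vc=[7,5]

VC = [7, 5]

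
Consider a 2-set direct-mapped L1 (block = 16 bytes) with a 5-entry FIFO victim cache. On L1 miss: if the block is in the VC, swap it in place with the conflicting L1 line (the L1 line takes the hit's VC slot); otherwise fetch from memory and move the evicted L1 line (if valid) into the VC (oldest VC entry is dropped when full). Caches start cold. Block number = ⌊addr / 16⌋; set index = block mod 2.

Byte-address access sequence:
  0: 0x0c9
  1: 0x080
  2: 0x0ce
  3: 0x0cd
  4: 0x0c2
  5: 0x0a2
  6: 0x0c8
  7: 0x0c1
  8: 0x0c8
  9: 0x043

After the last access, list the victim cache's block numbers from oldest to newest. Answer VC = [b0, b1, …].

0: 0xc9 (blk 12, set 0) → MISS  vc=[]
1: 0x80 (blk 8, set 0) → MISS  vc=[12]
2: 0xce (blk 12, set 0) → VC-HIT  vc=[8]
3: 0xcd (blk 12, set 0) → L1-HIT  vc=[8]
4: 0xc2 (blk 12, set 0) → L1-HIT  vc=[8]
5: 0xa2 (blk 10, set 0) → MISS  vc=[8, 12]
6: 0xc8 (blk 12, set 0) → VC-HIT  vc=[8, 10]
7: 0xc1 (blk 12, set 0) → L1-HIT  vc=[8, 10]
8: 0xc8 (blk 12, set 0) → L1-HIT  vc=[8, 10]
9: 0x43 (blk 4, set 0) → MISS  vc=[8, 10, 12]

VC = [8, 10, 12]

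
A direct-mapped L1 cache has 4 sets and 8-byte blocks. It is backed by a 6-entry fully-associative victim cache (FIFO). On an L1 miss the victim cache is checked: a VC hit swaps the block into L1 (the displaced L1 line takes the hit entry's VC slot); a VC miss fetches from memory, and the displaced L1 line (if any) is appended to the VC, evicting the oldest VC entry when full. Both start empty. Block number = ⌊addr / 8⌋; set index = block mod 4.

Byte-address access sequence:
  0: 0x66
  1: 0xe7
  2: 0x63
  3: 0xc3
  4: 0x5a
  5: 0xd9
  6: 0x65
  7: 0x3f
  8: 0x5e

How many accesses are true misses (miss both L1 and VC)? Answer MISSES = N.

MISSES = 6

#0 0x66→b12/s0 MISS; vc=[]
#1 0xe7→b28/s0 MISS; vc=[12]
#2 0x63→b12/s0 VC-HIT; vc=[28]
#3 0xc3→b24/s0 MISS; vc=[28,12]
#4 0x5a→b11/s3 MISS; vc=[28,12]
#5 0xd9→b27/s3 MISS; vc=[28,12,11]
#6 0x65→b12/s0 VC-HIT; vc=[28,24,11]
#7 0x3f→b7/s3 MISS; vc=[28,24,11,27]
#8 0x5e→b11/s3 VC-HIT; vc=[28,24,7,27]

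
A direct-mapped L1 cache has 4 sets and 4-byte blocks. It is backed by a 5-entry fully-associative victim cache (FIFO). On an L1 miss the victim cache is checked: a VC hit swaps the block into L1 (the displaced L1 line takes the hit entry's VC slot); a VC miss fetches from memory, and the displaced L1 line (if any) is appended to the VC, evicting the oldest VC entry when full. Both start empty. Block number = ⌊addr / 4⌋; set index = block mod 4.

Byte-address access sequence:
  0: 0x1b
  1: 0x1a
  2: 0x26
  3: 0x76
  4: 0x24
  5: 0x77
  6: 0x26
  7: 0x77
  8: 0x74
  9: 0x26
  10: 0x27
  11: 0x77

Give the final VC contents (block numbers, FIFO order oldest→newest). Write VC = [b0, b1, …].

VC = [9]

#0 0x1b→b6/s2 MISS; vc=[]
#1 0x1a→b6/s2 L1-HIT; vc=[]
#2 0x26→b9/s1 MISS; vc=[]
#3 0x76→b29/s1 MISS; vc=[9]
#4 0x24→b9/s1 VC-HIT; vc=[29]
#5 0x77→b29/s1 VC-HIT; vc=[9]
#6 0x26→b9/s1 VC-HIT; vc=[29]
#7 0x77→b29/s1 VC-HIT; vc=[9]
#8 0x74→b29/s1 L1-HIT; vc=[9]
#9 0x26→b9/s1 VC-HIT; vc=[29]
#10 0x27→b9/s1 L1-HIT; vc=[29]
#11 0x77→b29/s1 VC-HIT; vc=[9]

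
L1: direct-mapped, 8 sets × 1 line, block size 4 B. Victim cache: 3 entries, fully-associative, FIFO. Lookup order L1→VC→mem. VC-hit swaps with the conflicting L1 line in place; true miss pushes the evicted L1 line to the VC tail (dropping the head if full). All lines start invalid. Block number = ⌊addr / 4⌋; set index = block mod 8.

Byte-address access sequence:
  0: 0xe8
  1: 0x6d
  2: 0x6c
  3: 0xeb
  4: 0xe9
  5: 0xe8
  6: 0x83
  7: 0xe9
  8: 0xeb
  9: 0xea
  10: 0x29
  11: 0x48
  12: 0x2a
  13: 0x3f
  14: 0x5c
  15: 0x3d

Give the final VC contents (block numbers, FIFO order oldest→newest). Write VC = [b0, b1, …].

VC = [58, 18, 23]

0: 0xe8 (blk 58, set 2) → MISS  vc=[]
1: 0x6d (blk 27, set 3) → MISS  vc=[]
2: 0x6c (blk 27, set 3) → L1-HIT  vc=[]
3: 0xeb (blk 58, set 2) → L1-HIT  vc=[]
4: 0xe9 (blk 58, set 2) → L1-HIT  vc=[]
5: 0xe8 (blk 58, set 2) → L1-HIT  vc=[]
6: 0x83 (blk 32, set 0) → MISS  vc=[]
7: 0xe9 (blk 58, set 2) → L1-HIT  vc=[]
8: 0xeb (blk 58, set 2) → L1-HIT  vc=[]
9: 0xea (blk 58, set 2) → L1-HIT  vc=[]
10: 0x29 (blk 10, set 2) → MISS  vc=[58]
11: 0x48 (blk 18, set 2) → MISS  vc=[58, 10]
12: 0x2a (blk 10, set 2) → VC-HIT  vc=[58, 18]
13: 0x3f (blk 15, set 7) → MISS  vc=[58, 18]
14: 0x5c (blk 23, set 7) → MISS  vc=[58, 18, 15]
15: 0x3d (blk 15, set 7) → VC-HIT  vc=[58, 18, 23]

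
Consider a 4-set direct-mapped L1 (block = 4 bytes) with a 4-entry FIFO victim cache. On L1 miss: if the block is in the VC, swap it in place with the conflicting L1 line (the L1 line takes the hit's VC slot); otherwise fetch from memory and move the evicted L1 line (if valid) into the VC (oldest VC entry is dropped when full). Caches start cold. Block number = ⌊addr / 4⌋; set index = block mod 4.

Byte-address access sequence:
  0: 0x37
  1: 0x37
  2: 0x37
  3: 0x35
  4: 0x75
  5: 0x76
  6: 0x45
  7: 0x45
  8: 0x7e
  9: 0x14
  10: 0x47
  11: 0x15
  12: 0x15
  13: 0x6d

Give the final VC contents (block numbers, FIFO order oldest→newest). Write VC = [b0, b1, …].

0: 0x37 (blk 13, set 1) → MISS  vc=[]
1: 0x37 (blk 13, set 1) → L1-HIT  vc=[]
2: 0x37 (blk 13, set 1) → L1-HIT  vc=[]
3: 0x35 (blk 13, set 1) → L1-HIT  vc=[]
4: 0x75 (blk 29, set 1) → MISS  vc=[13]
5: 0x76 (blk 29, set 1) → L1-HIT  vc=[13]
6: 0x45 (blk 17, set 1) → MISS  vc=[13, 29]
7: 0x45 (blk 17, set 1) → L1-HIT  vc=[13, 29]
8: 0x7e (blk 31, set 3) → MISS  vc=[13, 29]
9: 0x14 (blk 5, set 1) → MISS  vc=[13, 29, 17]
10: 0x47 (blk 17, set 1) → VC-HIT  vc=[13, 29, 5]
11: 0x15 (blk 5, set 1) → VC-HIT  vc=[13, 29, 17]
12: 0x15 (blk 5, set 1) → L1-HIT  vc=[13, 29, 17]
13: 0x6d (blk 27, set 3) → MISS  vc=[13, 29, 17, 31]

VC = [13, 29, 17, 31]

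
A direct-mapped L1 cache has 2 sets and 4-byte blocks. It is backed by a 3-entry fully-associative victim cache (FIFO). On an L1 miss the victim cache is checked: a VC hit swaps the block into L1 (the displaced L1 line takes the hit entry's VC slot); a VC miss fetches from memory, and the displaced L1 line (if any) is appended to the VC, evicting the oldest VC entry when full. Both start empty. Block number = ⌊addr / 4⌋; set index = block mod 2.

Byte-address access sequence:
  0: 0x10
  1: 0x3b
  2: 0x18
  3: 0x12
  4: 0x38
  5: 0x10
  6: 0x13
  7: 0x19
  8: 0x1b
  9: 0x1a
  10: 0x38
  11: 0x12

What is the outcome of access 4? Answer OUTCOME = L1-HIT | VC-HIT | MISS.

#0 0x10→b4/s0 MISS; vc=[]
#1 0x3b→b14/s0 MISS; vc=[4]
#2 0x18→b6/s0 MISS; vc=[4,14]
#3 0x12→b4/s0 VC-HIT; vc=[6,14]
#4 0x38→b14/s0 VC-HIT; vc=[6,4]
#5 0x10→b4/s0 VC-HIT; vc=[6,14]
#6 0x13→b4/s0 L1-HIT; vc=[6,14]
#7 0x19→b6/s0 VC-HIT; vc=[4,14]
#8 0x1b→b6/s0 L1-HIT; vc=[4,14]
#9 0x1a→b6/s0 L1-HIT; vc=[4,14]
#10 0x38→b14/s0 VC-HIT; vc=[4,6]
#11 0x12→b4/s0 VC-HIT; vc=[14,6]

OUTCOME = VC-HIT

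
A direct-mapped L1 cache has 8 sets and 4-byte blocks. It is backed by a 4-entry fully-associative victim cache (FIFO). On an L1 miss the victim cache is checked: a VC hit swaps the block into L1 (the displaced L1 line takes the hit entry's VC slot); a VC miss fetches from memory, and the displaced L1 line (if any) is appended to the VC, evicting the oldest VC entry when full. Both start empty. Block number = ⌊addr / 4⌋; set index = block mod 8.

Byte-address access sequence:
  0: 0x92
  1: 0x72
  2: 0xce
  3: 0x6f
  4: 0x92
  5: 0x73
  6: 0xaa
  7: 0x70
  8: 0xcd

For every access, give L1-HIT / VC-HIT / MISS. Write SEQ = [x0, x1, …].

#0 0x92→b36/s4 MISS; vc=[]
#1 0x72→b28/s4 MISS; vc=[36]
#2 0xce→b51/s3 MISS; vc=[36]
#3 0x6f→b27/s3 MISS; vc=[36,51]
#4 0x92→b36/s4 VC-HIT; vc=[28,51]
#5 0x73→b28/s4 VC-HIT; vc=[36,51]
#6 0xaa→b42/s2 MISS; vc=[36,51]
#7 0x70→b28/s4 L1-HIT; vc=[36,51]
#8 0xcd→b51/s3 VC-HIT; vc=[36,27]

SEQ = [MISS, MISS, MISS, MISS, VC-HIT, VC-HIT, MISS, L1-HIT, VC-HIT]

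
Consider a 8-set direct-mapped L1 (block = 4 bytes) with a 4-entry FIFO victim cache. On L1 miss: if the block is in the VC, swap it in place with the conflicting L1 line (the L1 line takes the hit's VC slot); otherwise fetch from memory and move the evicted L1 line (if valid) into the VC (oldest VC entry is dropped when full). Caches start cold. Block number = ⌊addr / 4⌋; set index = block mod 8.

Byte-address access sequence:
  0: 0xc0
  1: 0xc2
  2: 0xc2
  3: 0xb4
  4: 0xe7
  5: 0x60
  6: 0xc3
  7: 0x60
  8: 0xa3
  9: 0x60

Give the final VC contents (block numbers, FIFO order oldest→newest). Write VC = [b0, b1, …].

  [0] addr=0xc0 blk=48 s=0: MISS | VC []
  [1] addr=0xc2 blk=48 s=0: L1-HIT | VC []
  [2] addr=0xc2 blk=48 s=0: L1-HIT | VC []
  [3] addr=0xb4 blk=45 s=5: MISS | VC []
  [4] addr=0xe7 blk=57 s=1: MISS | VC []
  [5] addr=0x60 blk=24 s=0: MISS | VC [48]
  [6] addr=0xc3 blk=48 s=0: VC-HIT | VC [24]
  [7] addr=0x60 blk=24 s=0: VC-HIT | VC [48]
  [8] addr=0xa3 blk=40 s=0: MISS | VC [48, 24]
  [9] addr=0x60 blk=24 s=0: VC-HIT | VC [48, 40]

VC = [48, 40]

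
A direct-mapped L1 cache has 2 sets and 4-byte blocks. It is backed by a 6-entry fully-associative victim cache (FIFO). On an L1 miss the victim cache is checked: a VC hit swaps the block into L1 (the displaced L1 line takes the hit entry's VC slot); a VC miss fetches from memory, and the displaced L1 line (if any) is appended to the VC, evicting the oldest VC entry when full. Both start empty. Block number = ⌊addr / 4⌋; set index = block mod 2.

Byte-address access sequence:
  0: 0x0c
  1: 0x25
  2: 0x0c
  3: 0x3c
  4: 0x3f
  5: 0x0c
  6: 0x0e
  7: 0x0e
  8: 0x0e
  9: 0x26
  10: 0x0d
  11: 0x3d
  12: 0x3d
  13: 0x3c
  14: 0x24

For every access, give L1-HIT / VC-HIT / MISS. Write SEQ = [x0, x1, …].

SEQ = [MISS, MISS, VC-HIT, MISS, L1-HIT, VC-HIT, L1-HIT, L1-HIT, L1-HIT, VC-HIT, VC-HIT, VC-HIT, L1-HIT, L1-HIT, VC-HIT]

#0 0xc→b3/s1 MISS; vc=[]
#1 0x25→b9/s1 MISS; vc=[3]
#2 0xc→b3/s1 VC-HIT; vc=[9]
#3 0x3c→b15/s1 MISS; vc=[9,3]
#4 0x3f→b15/s1 L1-HIT; vc=[9,3]
#5 0xc→b3/s1 VC-HIT; vc=[9,15]
#6 0xe→b3/s1 L1-HIT; vc=[9,15]
#7 0xe→b3/s1 L1-HIT; vc=[9,15]
#8 0xe→b3/s1 L1-HIT; vc=[9,15]
#9 0x26→b9/s1 VC-HIT; vc=[3,15]
#10 0xd→b3/s1 VC-HIT; vc=[9,15]
#11 0x3d→b15/s1 VC-HIT; vc=[9,3]
#12 0x3d→b15/s1 L1-HIT; vc=[9,3]
#13 0x3c→b15/s1 L1-HIT; vc=[9,3]
#14 0x24→b9/s1 VC-HIT; vc=[15,3]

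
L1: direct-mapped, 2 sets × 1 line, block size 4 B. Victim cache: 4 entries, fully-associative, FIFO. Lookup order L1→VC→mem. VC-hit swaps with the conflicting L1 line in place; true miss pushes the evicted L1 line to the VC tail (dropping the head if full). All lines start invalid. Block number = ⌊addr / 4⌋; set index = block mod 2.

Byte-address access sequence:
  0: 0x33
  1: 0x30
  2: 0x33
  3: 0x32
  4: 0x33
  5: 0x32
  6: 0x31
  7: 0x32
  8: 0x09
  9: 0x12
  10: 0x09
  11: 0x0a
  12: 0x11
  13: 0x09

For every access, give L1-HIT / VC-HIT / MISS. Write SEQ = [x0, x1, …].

SEQ = [MISS, L1-HIT, L1-HIT, L1-HIT, L1-HIT, L1-HIT, L1-HIT, L1-HIT, MISS, MISS, VC-HIT, L1-HIT, VC-HIT, VC-HIT]

  [0] addr=0x33 blk=12 s=0: MISS | VC []
  [1] addr=0x30 blk=12 s=0: L1-HIT | VC []
  [2] addr=0x33 blk=12 s=0: L1-HIT | VC []
  [3] addr=0x32 blk=12 s=0: L1-HIT | VC []
  [4] addr=0x33 blk=12 s=0: L1-HIT | VC []
  [5] addr=0x32 blk=12 s=0: L1-HIT | VC []
  [6] addr=0x31 blk=12 s=0: L1-HIT | VC []
  [7] addr=0x32 blk=12 s=0: L1-HIT | VC []
  [8] addr=0x9 blk=2 s=0: MISS | VC [12]
  [9] addr=0x12 blk=4 s=0: MISS | VC [12, 2]
  [10] addr=0x9 blk=2 s=0: VC-HIT | VC [12, 4]
  [11] addr=0xa blk=2 s=0: L1-HIT | VC [12, 4]
  [12] addr=0x11 blk=4 s=0: VC-HIT | VC [12, 2]
  [13] addr=0x9 blk=2 s=0: VC-HIT | VC [12, 4]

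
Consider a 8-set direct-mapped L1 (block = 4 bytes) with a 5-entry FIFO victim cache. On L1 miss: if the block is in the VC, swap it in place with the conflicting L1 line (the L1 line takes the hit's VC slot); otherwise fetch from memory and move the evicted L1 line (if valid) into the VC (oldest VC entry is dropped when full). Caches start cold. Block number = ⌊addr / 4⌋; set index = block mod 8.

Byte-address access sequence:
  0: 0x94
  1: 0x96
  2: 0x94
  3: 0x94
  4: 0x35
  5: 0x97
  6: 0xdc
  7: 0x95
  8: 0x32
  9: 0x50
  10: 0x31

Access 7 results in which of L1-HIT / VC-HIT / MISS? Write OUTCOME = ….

0: 0x94 (blk 37, set 5) → MISS  vc=[]
1: 0x96 (blk 37, set 5) → L1-HIT  vc=[]
2: 0x94 (blk 37, set 5) → L1-HIT  vc=[]
3: 0x94 (blk 37, set 5) → L1-HIT  vc=[]
4: 0x35 (blk 13, set 5) → MISS  vc=[37]
5: 0x97 (blk 37, set 5) → VC-HIT  vc=[13]
6: 0xdc (blk 55, set 7) → MISS  vc=[13]
7: 0x95 (blk 37, set 5) → L1-HIT  vc=[13]
8: 0x32 (blk 12, set 4) → MISS  vc=[13]
9: 0x50 (blk 20, set 4) → MISS  vc=[13, 12]
10: 0x31 (blk 12, set 4) → VC-HIT  vc=[13, 20]

OUTCOME = L1-HIT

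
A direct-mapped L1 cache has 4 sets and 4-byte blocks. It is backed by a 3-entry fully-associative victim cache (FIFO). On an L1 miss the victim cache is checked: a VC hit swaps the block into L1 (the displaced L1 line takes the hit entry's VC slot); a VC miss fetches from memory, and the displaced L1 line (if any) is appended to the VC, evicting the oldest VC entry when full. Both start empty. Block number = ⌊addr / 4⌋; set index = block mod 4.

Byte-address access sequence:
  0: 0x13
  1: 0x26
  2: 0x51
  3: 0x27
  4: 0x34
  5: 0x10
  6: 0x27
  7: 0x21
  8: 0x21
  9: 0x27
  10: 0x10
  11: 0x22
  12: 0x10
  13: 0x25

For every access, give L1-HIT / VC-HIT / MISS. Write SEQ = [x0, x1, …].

  [0] addr=0x13 blk=4 s=0: MISS | VC []
  [1] addr=0x26 blk=9 s=1: MISS | VC []
  [2] addr=0x51 blk=20 s=0: MISS | VC [4]
  [3] addr=0x27 blk=9 s=1: L1-HIT | VC [4]
  [4] addr=0x34 blk=13 s=1: MISS | VC [4, 9]
  [5] addr=0x10 blk=4 s=0: VC-HIT | VC [20, 9]
  [6] addr=0x27 blk=9 s=1: VC-HIT | VC [20, 13]
  [7] addr=0x21 blk=8 s=0: MISS | VC [20, 13, 4]
  [8] addr=0x21 blk=8 s=0: L1-HIT | VC [20, 13, 4]
  [9] addr=0x27 blk=9 s=1: L1-HIT | VC [20, 13, 4]
  [10] addr=0x10 blk=4 s=0: VC-HIT | VC [20, 13, 8]
  [11] addr=0x22 blk=8 s=0: VC-HIT | VC [20, 13, 4]
  [12] addr=0x10 blk=4 s=0: VC-HIT | VC [20, 13, 8]
  [13] addr=0x25 blk=9 s=1: L1-HIT | VC [20, 13, 8]

SEQ = [MISS, MISS, MISS, L1-HIT, MISS, VC-HIT, VC-HIT, MISS, L1-HIT, L1-HIT, VC-HIT, VC-HIT, VC-HIT, L1-HIT]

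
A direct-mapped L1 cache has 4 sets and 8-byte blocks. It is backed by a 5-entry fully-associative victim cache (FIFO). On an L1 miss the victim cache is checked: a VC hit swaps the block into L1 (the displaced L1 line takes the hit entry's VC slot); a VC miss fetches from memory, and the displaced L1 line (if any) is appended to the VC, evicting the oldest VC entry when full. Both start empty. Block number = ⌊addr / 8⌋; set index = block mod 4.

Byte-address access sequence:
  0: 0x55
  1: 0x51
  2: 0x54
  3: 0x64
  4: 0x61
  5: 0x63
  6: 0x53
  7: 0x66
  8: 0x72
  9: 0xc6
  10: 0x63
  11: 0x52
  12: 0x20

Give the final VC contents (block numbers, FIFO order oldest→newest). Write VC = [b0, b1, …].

VC = [14, 24, 12]

  [0] addr=0x55 blk=10 s=2: MISS | VC []
  [1] addr=0x51 blk=10 s=2: L1-HIT | VC []
  [2] addr=0x54 blk=10 s=2: L1-HIT | VC []
  [3] addr=0x64 blk=12 s=0: MISS | VC []
  [4] addr=0x61 blk=12 s=0: L1-HIT | VC []
  [5] addr=0x63 blk=12 s=0: L1-HIT | VC []
  [6] addr=0x53 blk=10 s=2: L1-HIT | VC []
  [7] addr=0x66 blk=12 s=0: L1-HIT | VC []
  [8] addr=0x72 blk=14 s=2: MISS | VC [10]
  [9] addr=0xc6 blk=24 s=0: MISS | VC [10, 12]
  [10] addr=0x63 blk=12 s=0: VC-HIT | VC [10, 24]
  [11] addr=0x52 blk=10 s=2: VC-HIT | VC [14, 24]
  [12] addr=0x20 blk=4 s=0: MISS | VC [14, 24, 12]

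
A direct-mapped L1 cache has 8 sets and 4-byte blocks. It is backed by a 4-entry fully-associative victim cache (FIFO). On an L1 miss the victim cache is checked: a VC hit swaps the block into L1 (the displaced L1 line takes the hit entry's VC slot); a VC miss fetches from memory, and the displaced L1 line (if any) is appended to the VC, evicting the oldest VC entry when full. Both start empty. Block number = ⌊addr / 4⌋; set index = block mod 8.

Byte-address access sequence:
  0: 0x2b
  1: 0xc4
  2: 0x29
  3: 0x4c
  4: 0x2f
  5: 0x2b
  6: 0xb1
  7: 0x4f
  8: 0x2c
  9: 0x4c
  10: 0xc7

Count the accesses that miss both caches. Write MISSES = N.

MISSES = 5

0: 0x2b (blk 10, set 2) → MISS  vc=[]
1: 0xc4 (blk 49, set 1) → MISS  vc=[]
2: 0x29 (blk 10, set 2) → L1-HIT  vc=[]
3: 0x4c (blk 19, set 3) → MISS  vc=[]
4: 0x2f (blk 11, set 3) → MISS  vc=[19]
5: 0x2b (blk 10, set 2) → L1-HIT  vc=[19]
6: 0xb1 (blk 44, set 4) → MISS  vc=[19]
7: 0x4f (blk 19, set 3) → VC-HIT  vc=[11]
8: 0x2c (blk 11, set 3) → VC-HIT  vc=[19]
9: 0x4c (blk 19, set 3) → VC-HIT  vc=[11]
10: 0xc7 (blk 49, set 1) → L1-HIT  vc=[11]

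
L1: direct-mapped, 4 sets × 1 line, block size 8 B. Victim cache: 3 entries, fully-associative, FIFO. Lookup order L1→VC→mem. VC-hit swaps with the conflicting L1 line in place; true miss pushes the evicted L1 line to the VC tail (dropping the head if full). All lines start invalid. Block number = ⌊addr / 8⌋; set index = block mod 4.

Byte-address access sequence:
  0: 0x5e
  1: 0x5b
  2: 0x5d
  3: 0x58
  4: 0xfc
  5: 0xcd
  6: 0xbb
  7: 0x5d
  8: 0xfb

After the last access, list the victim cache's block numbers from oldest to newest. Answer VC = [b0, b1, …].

VC = [23, 11]

#0 0x5e→b11/s3 MISS; vc=[]
#1 0x5b→b11/s3 L1-HIT; vc=[]
#2 0x5d→b11/s3 L1-HIT; vc=[]
#3 0x58→b11/s3 L1-HIT; vc=[]
#4 0xfc→b31/s3 MISS; vc=[11]
#5 0xcd→b25/s1 MISS; vc=[11]
#6 0xbb→b23/s3 MISS; vc=[11,31]
#7 0x5d→b11/s3 VC-HIT; vc=[23,31]
#8 0xfb→b31/s3 VC-HIT; vc=[23,11]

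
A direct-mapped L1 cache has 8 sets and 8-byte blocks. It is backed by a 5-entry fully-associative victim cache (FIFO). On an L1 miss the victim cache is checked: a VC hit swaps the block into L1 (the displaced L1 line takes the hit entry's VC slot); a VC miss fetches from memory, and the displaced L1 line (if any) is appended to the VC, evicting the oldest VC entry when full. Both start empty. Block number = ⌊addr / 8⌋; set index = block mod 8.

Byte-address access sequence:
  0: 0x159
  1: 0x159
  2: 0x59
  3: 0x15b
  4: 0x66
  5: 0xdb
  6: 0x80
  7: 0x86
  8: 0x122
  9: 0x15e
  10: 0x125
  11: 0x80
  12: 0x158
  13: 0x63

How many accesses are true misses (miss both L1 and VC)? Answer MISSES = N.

#0 0x159→b43/s3 MISS; vc=[]
#1 0x159→b43/s3 L1-HIT; vc=[]
#2 0x59→b11/s3 MISS; vc=[43]
#3 0x15b→b43/s3 VC-HIT; vc=[11]
#4 0x66→b12/s4 MISS; vc=[11]
#5 0xdb→b27/s3 MISS; vc=[11,43]
#6 0x80→b16/s0 MISS; vc=[11,43]
#7 0x86→b16/s0 L1-HIT; vc=[11,43]
#8 0x122→b36/s4 MISS; vc=[11,43,12]
#9 0x15e→b43/s3 VC-HIT; vc=[11,27,12]
#10 0x125→b36/s4 L1-HIT; vc=[11,27,12]
#11 0x80→b16/s0 L1-HIT; vc=[11,27,12]
#12 0x158→b43/s3 L1-HIT; vc=[11,27,12]
#13 0x63→b12/s4 VC-HIT; vc=[11,27,36]

MISSES = 6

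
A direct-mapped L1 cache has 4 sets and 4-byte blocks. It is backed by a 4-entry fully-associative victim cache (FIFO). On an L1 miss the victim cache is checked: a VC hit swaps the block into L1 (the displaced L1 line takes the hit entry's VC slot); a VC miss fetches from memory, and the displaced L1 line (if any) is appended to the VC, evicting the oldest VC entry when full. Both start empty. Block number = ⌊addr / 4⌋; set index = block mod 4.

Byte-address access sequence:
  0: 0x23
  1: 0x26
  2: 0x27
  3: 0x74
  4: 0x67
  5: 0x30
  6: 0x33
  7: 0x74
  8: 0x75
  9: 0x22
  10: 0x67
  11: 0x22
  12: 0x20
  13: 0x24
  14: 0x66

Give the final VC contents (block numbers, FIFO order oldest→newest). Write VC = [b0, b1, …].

0: 0x23 (blk 8, set 0) → MISS  vc=[]
1: 0x26 (blk 9, set 1) → MISS  vc=[]
2: 0x27 (blk 9, set 1) → L1-HIT  vc=[]
3: 0x74 (blk 29, set 1) → MISS  vc=[9]
4: 0x67 (blk 25, set 1) → MISS  vc=[9, 29]
5: 0x30 (blk 12, set 0) → MISS  vc=[9, 29, 8]
6: 0x33 (blk 12, set 0) → L1-HIT  vc=[9, 29, 8]
7: 0x74 (blk 29, set 1) → VC-HIT  vc=[9, 25, 8]
8: 0x75 (blk 29, set 1) → L1-HIT  vc=[9, 25, 8]
9: 0x22 (blk 8, set 0) → VC-HIT  vc=[9, 25, 12]
10: 0x67 (blk 25, set 1) → VC-HIT  vc=[9, 29, 12]
11: 0x22 (blk 8, set 0) → L1-HIT  vc=[9, 29, 12]
12: 0x20 (blk 8, set 0) → L1-HIT  vc=[9, 29, 12]
13: 0x24 (blk 9, set 1) → VC-HIT  vc=[25, 29, 12]
14: 0x66 (blk 25, set 1) → VC-HIT  vc=[9, 29, 12]

VC = [9, 29, 12]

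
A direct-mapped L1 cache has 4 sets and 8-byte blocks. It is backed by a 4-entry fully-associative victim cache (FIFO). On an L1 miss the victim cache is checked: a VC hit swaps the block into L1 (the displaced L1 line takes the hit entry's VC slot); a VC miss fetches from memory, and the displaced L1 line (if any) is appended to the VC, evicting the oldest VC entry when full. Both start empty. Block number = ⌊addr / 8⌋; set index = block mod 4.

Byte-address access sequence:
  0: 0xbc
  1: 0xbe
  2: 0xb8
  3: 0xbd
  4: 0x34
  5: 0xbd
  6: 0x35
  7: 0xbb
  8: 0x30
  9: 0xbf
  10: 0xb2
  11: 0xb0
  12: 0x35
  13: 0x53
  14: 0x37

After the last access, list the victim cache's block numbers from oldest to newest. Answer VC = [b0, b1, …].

  [0] addr=0xbc blk=23 s=3: MISS | VC []
  [1] addr=0xbe blk=23 s=3: L1-HIT | VC []
  [2] addr=0xb8 blk=23 s=3: L1-HIT | VC []
  [3] addr=0xbd blk=23 s=3: L1-HIT | VC []
  [4] addr=0x34 blk=6 s=2: MISS | VC []
  [5] addr=0xbd blk=23 s=3: L1-HIT | VC []
  [6] addr=0x35 blk=6 s=2: L1-HIT | VC []
  [7] addr=0xbb blk=23 s=3: L1-HIT | VC []
  [8] addr=0x30 blk=6 s=2: L1-HIT | VC []
  [9] addr=0xbf blk=23 s=3: L1-HIT | VC []
  [10] addr=0xb2 blk=22 s=2: MISS | VC [6]
  [11] addr=0xb0 blk=22 s=2: L1-HIT | VC [6]
  [12] addr=0x35 blk=6 s=2: VC-HIT | VC [22]
  [13] addr=0x53 blk=10 s=2: MISS | VC [22, 6]
  [14] addr=0x37 blk=6 s=2: VC-HIT | VC [22, 10]

VC = [22, 10]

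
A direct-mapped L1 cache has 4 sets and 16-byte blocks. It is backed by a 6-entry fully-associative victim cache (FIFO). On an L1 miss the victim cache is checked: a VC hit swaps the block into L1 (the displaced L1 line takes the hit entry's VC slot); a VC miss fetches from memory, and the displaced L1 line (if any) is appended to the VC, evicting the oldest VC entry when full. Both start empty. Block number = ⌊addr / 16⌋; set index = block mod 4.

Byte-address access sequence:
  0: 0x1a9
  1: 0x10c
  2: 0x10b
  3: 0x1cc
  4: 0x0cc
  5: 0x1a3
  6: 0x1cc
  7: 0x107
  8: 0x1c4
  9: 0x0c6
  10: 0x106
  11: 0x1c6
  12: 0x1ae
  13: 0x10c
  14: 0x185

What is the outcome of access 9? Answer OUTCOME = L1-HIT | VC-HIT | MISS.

  [0] addr=0x1a9 blk=26 s=2: MISS | VC []
  [1] addr=0x10c blk=16 s=0: MISS | VC []
  [2] addr=0x10b blk=16 s=0: L1-HIT | VC []
  [3] addr=0x1cc blk=28 s=0: MISS | VC [16]
  [4] addr=0xcc blk=12 s=0: MISS | VC [16, 28]
  [5] addr=0x1a3 blk=26 s=2: L1-HIT | VC [16, 28]
  [6] addr=0x1cc blk=28 s=0: VC-HIT | VC [16, 12]
  [7] addr=0x107 blk=16 s=0: VC-HIT | VC [28, 12]
  [8] addr=0x1c4 blk=28 s=0: VC-HIT | VC [16, 12]
  [9] addr=0xc6 blk=12 s=0: VC-HIT | VC [16, 28]
  [10] addr=0x106 blk=16 s=0: VC-HIT | VC [12, 28]
  [11] addr=0x1c6 blk=28 s=0: VC-HIT | VC [12, 16]
  [12] addr=0x1ae blk=26 s=2: L1-HIT | VC [12, 16]
  [13] addr=0x10c blk=16 s=0: VC-HIT | VC [12, 28]
  [14] addr=0x185 blk=24 s=0: MISS | VC [12, 28, 16]

OUTCOME = VC-HIT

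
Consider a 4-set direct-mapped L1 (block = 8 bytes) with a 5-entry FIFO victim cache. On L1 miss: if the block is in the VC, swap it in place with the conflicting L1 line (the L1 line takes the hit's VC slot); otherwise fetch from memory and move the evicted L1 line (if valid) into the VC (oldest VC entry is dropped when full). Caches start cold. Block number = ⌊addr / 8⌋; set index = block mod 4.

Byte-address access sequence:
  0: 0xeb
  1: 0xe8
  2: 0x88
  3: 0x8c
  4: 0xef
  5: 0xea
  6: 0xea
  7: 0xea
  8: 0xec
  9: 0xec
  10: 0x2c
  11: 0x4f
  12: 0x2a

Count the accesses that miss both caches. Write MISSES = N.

MISSES = 4

0: 0xeb (blk 29, set 1) → MISS  vc=[]
1: 0xe8 (blk 29, set 1) → L1-HIT  vc=[]
2: 0x88 (blk 17, set 1) → MISS  vc=[29]
3: 0x8c (blk 17, set 1) → L1-HIT  vc=[29]
4: 0xef (blk 29, set 1) → VC-HIT  vc=[17]
5: 0xea (blk 29, set 1) → L1-HIT  vc=[17]
6: 0xea (blk 29, set 1) → L1-HIT  vc=[17]
7: 0xea (blk 29, set 1) → L1-HIT  vc=[17]
8: 0xec (blk 29, set 1) → L1-HIT  vc=[17]
9: 0xec (blk 29, set 1) → L1-HIT  vc=[17]
10: 0x2c (blk 5, set 1) → MISS  vc=[17, 29]
11: 0x4f (blk 9, set 1) → MISS  vc=[17, 29, 5]
12: 0x2a (blk 5, set 1) → VC-HIT  vc=[17, 29, 9]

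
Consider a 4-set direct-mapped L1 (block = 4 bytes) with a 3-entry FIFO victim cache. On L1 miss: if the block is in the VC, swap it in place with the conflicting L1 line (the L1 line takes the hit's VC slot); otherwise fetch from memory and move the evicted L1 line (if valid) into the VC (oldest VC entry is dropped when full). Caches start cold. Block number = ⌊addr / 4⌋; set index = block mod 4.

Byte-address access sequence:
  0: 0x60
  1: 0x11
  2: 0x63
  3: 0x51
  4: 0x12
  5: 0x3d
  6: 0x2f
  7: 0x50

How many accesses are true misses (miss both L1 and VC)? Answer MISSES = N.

MISSES = 5

0: 0x60 (blk 24, set 0) → MISS  vc=[]
1: 0x11 (blk 4, set 0) → MISS  vc=[24]
2: 0x63 (blk 24, set 0) → VC-HIT  vc=[4]
3: 0x51 (blk 20, set 0) → MISS  vc=[4, 24]
4: 0x12 (blk 4, set 0) → VC-HIT  vc=[20, 24]
5: 0x3d (blk 15, set 3) → MISS  vc=[20, 24]
6: 0x2f (blk 11, set 3) → MISS  vc=[20, 24, 15]
7: 0x50 (blk 20, set 0) → VC-HIT  vc=[4, 24, 15]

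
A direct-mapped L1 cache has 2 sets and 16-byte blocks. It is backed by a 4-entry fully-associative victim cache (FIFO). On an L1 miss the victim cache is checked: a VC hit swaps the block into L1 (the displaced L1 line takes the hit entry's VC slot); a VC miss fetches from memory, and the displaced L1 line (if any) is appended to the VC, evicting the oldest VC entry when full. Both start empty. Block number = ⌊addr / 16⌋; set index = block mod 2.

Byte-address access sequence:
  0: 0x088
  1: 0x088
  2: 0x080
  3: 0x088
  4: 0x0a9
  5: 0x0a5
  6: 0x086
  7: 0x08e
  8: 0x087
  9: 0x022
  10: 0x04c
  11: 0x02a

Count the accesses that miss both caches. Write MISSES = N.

0: 0x88 (blk 8, set 0) → MISS  vc=[]
1: 0x88 (blk 8, set 0) → L1-HIT  vc=[]
2: 0x80 (blk 8, set 0) → L1-HIT  vc=[]
3: 0x88 (blk 8, set 0) → L1-HIT  vc=[]
4: 0xa9 (blk 10, set 0) → MISS  vc=[8]
5: 0xa5 (blk 10, set 0) → L1-HIT  vc=[8]
6: 0x86 (blk 8, set 0) → VC-HIT  vc=[10]
7: 0x8e (blk 8, set 0) → L1-HIT  vc=[10]
8: 0x87 (blk 8, set 0) → L1-HIT  vc=[10]
9: 0x22 (blk 2, set 0) → MISS  vc=[10, 8]
10: 0x4c (blk 4, set 0) → MISS  vc=[10, 8, 2]
11: 0x2a (blk 2, set 0) → VC-HIT  vc=[10, 8, 4]

MISSES = 4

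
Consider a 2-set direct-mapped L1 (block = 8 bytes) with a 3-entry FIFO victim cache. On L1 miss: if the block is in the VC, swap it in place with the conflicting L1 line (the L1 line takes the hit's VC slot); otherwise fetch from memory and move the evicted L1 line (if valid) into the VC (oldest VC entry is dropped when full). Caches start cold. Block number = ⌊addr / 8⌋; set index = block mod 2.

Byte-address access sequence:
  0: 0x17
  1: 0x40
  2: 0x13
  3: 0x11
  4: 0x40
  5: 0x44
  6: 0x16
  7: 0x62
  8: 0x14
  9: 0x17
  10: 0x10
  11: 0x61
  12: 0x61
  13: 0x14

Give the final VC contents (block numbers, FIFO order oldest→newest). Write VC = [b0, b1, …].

  [0] addr=0x17 blk=2 s=0: MISS | VC []
  [1] addr=0x40 blk=8 s=0: MISS | VC [2]
  [2] addr=0x13 blk=2 s=0: VC-HIT | VC [8]
  [3] addr=0x11 blk=2 s=0: L1-HIT | VC [8]
  [4] addr=0x40 blk=8 s=0: VC-HIT | VC [2]
  [5] addr=0x44 blk=8 s=0: L1-HIT | VC [2]
  [6] addr=0x16 blk=2 s=0: VC-HIT | VC [8]
  [7] addr=0x62 blk=12 s=0: MISS | VC [8, 2]
  [8] addr=0x14 blk=2 s=0: VC-HIT | VC [8, 12]
  [9] addr=0x17 blk=2 s=0: L1-HIT | VC [8, 12]
  [10] addr=0x10 blk=2 s=0: L1-HIT | VC [8, 12]
  [11] addr=0x61 blk=12 s=0: VC-HIT | VC [8, 2]
  [12] addr=0x61 blk=12 s=0: L1-HIT | VC [8, 2]
  [13] addr=0x14 blk=2 s=0: VC-HIT | VC [8, 12]

VC = [8, 12]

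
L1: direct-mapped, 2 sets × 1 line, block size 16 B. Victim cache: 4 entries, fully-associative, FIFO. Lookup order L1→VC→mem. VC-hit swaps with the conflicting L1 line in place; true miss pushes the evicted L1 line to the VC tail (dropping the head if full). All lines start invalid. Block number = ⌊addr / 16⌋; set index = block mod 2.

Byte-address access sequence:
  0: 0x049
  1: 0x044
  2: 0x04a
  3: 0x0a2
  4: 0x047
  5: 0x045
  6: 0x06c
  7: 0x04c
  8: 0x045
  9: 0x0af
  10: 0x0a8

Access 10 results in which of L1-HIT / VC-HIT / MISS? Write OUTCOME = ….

OUTCOME = L1-HIT

#0 0x49→b4/s0 MISS; vc=[]
#1 0x44→b4/s0 L1-HIT; vc=[]
#2 0x4a→b4/s0 L1-HIT; vc=[]
#3 0xa2→b10/s0 MISS; vc=[4]
#4 0x47→b4/s0 VC-HIT; vc=[10]
#5 0x45→b4/s0 L1-HIT; vc=[10]
#6 0x6c→b6/s0 MISS; vc=[10,4]
#7 0x4c→b4/s0 VC-HIT; vc=[10,6]
#8 0x45→b4/s0 L1-HIT; vc=[10,6]
#9 0xaf→b10/s0 VC-HIT; vc=[4,6]
#10 0xa8→b10/s0 L1-HIT; vc=[4,6]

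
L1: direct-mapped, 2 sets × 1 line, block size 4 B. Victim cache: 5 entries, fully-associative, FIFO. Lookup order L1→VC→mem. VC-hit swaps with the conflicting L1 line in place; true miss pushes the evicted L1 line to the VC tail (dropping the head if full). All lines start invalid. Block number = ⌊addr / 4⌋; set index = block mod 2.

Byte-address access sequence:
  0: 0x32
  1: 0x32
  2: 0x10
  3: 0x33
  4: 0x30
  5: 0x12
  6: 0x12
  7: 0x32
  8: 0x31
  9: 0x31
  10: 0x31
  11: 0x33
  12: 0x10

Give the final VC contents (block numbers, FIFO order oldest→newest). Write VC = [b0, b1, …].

0: 0x32 (blk 12, set 0) → MISS  vc=[]
1: 0x32 (blk 12, set 0) → L1-HIT  vc=[]
2: 0x10 (blk 4, set 0) → MISS  vc=[12]
3: 0x33 (blk 12, set 0) → VC-HIT  vc=[4]
4: 0x30 (blk 12, set 0) → L1-HIT  vc=[4]
5: 0x12 (blk 4, set 0) → VC-HIT  vc=[12]
6: 0x12 (blk 4, set 0) → L1-HIT  vc=[12]
7: 0x32 (blk 12, set 0) → VC-HIT  vc=[4]
8: 0x31 (blk 12, set 0) → L1-HIT  vc=[4]
9: 0x31 (blk 12, set 0) → L1-HIT  vc=[4]
10: 0x31 (blk 12, set 0) → L1-HIT  vc=[4]
11: 0x33 (blk 12, set 0) → L1-HIT  vc=[4]
12: 0x10 (blk 4, set 0) → VC-HIT  vc=[12]

VC = [12]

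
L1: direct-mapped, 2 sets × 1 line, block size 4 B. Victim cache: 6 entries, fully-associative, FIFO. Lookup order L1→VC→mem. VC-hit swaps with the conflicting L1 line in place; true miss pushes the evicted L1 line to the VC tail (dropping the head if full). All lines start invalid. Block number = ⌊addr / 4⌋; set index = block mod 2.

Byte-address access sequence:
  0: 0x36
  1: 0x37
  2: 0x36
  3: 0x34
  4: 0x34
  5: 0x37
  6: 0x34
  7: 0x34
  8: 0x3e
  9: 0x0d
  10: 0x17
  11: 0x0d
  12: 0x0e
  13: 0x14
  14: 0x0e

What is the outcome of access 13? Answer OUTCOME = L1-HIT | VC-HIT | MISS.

0: 0x36 (blk 13, set 1) → MISS  vc=[]
1: 0x37 (blk 13, set 1) → L1-HIT  vc=[]
2: 0x36 (blk 13, set 1) → L1-HIT  vc=[]
3: 0x34 (blk 13, set 1) → L1-HIT  vc=[]
4: 0x34 (blk 13, set 1) → L1-HIT  vc=[]
5: 0x37 (blk 13, set 1) → L1-HIT  vc=[]
6: 0x34 (blk 13, set 1) → L1-HIT  vc=[]
7: 0x34 (blk 13, set 1) → L1-HIT  vc=[]
8: 0x3e (blk 15, set 1) → MISS  vc=[13]
9: 0xd (blk 3, set 1) → MISS  vc=[13, 15]
10: 0x17 (blk 5, set 1) → MISS  vc=[13, 15, 3]
11: 0xd (blk 3, set 1) → VC-HIT  vc=[13, 15, 5]
12: 0xe (blk 3, set 1) → L1-HIT  vc=[13, 15, 5]
13: 0x14 (blk 5, set 1) → VC-HIT  vc=[13, 15, 3]
14: 0xe (blk 3, set 1) → VC-HIT  vc=[13, 15, 5]

OUTCOME = VC-HIT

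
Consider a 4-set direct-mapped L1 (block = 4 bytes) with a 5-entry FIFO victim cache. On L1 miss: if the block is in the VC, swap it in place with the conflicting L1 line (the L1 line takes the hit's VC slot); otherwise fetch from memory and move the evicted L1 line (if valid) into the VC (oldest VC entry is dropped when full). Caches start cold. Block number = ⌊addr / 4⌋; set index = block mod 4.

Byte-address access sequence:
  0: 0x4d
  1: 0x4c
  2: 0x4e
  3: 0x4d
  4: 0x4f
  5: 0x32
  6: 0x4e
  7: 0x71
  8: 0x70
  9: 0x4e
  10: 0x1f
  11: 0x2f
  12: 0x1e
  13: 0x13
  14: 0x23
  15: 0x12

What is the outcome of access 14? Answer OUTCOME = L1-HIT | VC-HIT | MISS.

OUTCOME = MISS

0: 0x4d (blk 19, set 3) → MISS  vc=[]
1: 0x4c (blk 19, set 3) → L1-HIT  vc=[]
2: 0x4e (blk 19, set 3) → L1-HIT  vc=[]
3: 0x4d (blk 19, set 3) → L1-HIT  vc=[]
4: 0x4f (blk 19, set 3) → L1-HIT  vc=[]
5: 0x32 (blk 12, set 0) → MISS  vc=[]
6: 0x4e (blk 19, set 3) → L1-HIT  vc=[]
7: 0x71 (blk 28, set 0) → MISS  vc=[12]
8: 0x70 (blk 28, set 0) → L1-HIT  vc=[12]
9: 0x4e (blk 19, set 3) → L1-HIT  vc=[12]
10: 0x1f (blk 7, set 3) → MISS  vc=[12, 19]
11: 0x2f (blk 11, set 3) → MISS  vc=[12, 19, 7]
12: 0x1e (blk 7, set 3) → VC-HIT  vc=[12, 19, 11]
13: 0x13 (blk 4, set 0) → MISS  vc=[12, 19, 11, 28]
14: 0x23 (blk 8, set 0) → MISS  vc=[12, 19, 11, 28, 4]
15: 0x12 (blk 4, set 0) → VC-HIT  vc=[12, 19, 11, 28, 8]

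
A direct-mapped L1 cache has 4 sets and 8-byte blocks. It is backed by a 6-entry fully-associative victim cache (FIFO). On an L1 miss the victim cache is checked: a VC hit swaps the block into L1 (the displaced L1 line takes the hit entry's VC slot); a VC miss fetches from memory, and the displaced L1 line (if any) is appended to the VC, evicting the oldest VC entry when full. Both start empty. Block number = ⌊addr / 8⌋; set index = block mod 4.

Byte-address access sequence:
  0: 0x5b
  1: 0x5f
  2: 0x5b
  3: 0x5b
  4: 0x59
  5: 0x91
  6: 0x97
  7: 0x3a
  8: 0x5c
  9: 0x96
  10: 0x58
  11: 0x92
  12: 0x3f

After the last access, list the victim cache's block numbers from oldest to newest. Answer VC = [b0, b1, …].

  [0] addr=0x5b blk=11 s=3: MISS | VC []
  [1] addr=0x5f blk=11 s=3: L1-HIT | VC []
  [2] addr=0x5b blk=11 s=3: L1-HIT | VC []
  [3] addr=0x5b blk=11 s=3: L1-HIT | VC []
  [4] addr=0x59 blk=11 s=3: L1-HIT | VC []
  [5] addr=0x91 blk=18 s=2: MISS | VC []
  [6] addr=0x97 blk=18 s=2: L1-HIT | VC []
  [7] addr=0x3a blk=7 s=3: MISS | VC [11]
  [8] addr=0x5c blk=11 s=3: VC-HIT | VC [7]
  [9] addr=0x96 blk=18 s=2: L1-HIT | VC [7]
  [10] addr=0x58 blk=11 s=3: L1-HIT | VC [7]
  [11] addr=0x92 blk=18 s=2: L1-HIT | VC [7]
  [12] addr=0x3f blk=7 s=3: VC-HIT | VC [11]

VC = [11]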